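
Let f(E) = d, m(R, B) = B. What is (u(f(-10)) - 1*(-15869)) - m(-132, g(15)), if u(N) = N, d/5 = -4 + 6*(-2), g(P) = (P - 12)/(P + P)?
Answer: 157889/10 ≈ 15789.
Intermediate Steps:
g(P) = (-12 + P)/(2*P) (g(P) = (-12 + P)/((2*P)) = (-12 + P)*(1/(2*P)) = (-12 + P)/(2*P))
d = -80 (d = 5*(-4 + 6*(-2)) = 5*(-4 - 12) = 5*(-16) = -80)
f(E) = -80
(u(f(-10)) - 1*(-15869)) - m(-132, g(15)) = (-80 - 1*(-15869)) - (-12 + 15)/(2*15) = (-80 + 15869) - 3/(2*15) = 15789 - 1*1/10 = 15789 - 1/10 = 157889/10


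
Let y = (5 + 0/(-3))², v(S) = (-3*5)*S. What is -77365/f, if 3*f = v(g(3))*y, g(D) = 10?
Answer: 15473/250 ≈ 61.892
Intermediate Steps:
v(S) = -15*S
y = 25 (y = (5 + 0*(-⅓))² = (5 + 0)² = 5² = 25)
f = -1250 (f = (-15*10*25)/3 = (-150*25)/3 = (⅓)*(-3750) = -1250)
-77365/f = -77365/(-1250) = -77365*(-1/1250) = 15473/250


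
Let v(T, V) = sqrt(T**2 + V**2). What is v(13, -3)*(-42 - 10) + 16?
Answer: 16 - 52*sqrt(178) ≈ -677.77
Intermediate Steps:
v(13, -3)*(-42 - 10) + 16 = sqrt(13**2 + (-3)**2)*(-42 - 10) + 16 = sqrt(169 + 9)*(-52) + 16 = sqrt(178)*(-52) + 16 = -52*sqrt(178) + 16 = 16 - 52*sqrt(178)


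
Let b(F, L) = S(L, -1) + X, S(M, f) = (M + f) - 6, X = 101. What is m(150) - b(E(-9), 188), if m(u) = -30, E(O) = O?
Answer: -312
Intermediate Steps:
S(M, f) = -6 + M + f
b(F, L) = 94 + L (b(F, L) = (-6 + L - 1) + 101 = (-7 + L) + 101 = 94 + L)
m(150) - b(E(-9), 188) = -30 - (94 + 188) = -30 - 1*282 = -30 - 282 = -312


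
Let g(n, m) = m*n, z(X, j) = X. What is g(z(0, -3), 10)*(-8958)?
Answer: 0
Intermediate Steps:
g(z(0, -3), 10)*(-8958) = (10*0)*(-8958) = 0*(-8958) = 0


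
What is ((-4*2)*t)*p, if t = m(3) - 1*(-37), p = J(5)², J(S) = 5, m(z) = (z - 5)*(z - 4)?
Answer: -7800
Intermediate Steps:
m(z) = (-5 + z)*(-4 + z)
p = 25 (p = 5² = 25)
t = 39 (t = (20 + 3² - 9*3) - 1*(-37) = (20 + 9 - 27) + 37 = 2 + 37 = 39)
((-4*2)*t)*p = (-4*2*39)*25 = -8*39*25 = -312*25 = -7800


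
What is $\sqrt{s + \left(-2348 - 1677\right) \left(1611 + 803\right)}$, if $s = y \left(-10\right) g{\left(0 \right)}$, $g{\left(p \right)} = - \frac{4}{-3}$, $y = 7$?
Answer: $\frac{i \sqrt{87447990}}{3} \approx 3117.1 i$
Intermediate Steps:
$g{\left(p \right)} = \frac{4}{3}$ ($g{\left(p \right)} = \left(-4\right) \left(- \frac{1}{3}\right) = \frac{4}{3}$)
$s = - \frac{280}{3}$ ($s = 7 \left(-10\right) \frac{4}{3} = \left(-70\right) \frac{4}{3} = - \frac{280}{3} \approx -93.333$)
$\sqrt{s + \left(-2348 - 1677\right) \left(1611 + 803\right)} = \sqrt{- \frac{280}{3} + \left(-2348 - 1677\right) \left(1611 + 803\right)} = \sqrt{- \frac{280}{3} - 9716350} = \sqrt{- \frac{29149330}{3}} = \frac{i \sqrt{87447990}}{3}$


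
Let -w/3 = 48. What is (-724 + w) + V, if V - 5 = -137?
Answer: -1000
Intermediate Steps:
w = -144 (w = -3*48 = -144)
V = -132 (V = 5 - 137 = -132)
(-724 + w) + V = (-724 - 144) - 132 = -868 - 132 = -1000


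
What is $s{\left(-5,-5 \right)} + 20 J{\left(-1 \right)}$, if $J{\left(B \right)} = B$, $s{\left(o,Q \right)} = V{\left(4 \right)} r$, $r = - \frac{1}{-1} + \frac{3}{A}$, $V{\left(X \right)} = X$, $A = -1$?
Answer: $-28$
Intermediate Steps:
$r = -2$ ($r = - \frac{1}{-1} + \frac{3}{-1} = \left(-1\right) \left(-1\right) + 3 \left(-1\right) = 1 - 3 = -2$)
$s{\left(o,Q \right)} = -8$ ($s{\left(o,Q \right)} = 4 \left(-2\right) = -8$)
$s{\left(-5,-5 \right)} + 20 J{\left(-1 \right)} = -8 + 20 \left(-1\right) = -8 - 20 = -28$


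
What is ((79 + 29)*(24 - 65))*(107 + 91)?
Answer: -876744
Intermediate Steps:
((79 + 29)*(24 - 65))*(107 + 91) = (108*(-41))*198 = -4428*198 = -876744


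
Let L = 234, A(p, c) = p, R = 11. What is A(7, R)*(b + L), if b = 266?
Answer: 3500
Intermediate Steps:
A(7, R)*(b + L) = 7*(266 + 234) = 7*500 = 3500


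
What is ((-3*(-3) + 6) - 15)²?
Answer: 0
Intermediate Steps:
((-3*(-3) + 6) - 15)² = ((9 + 6) - 15)² = (15 - 15)² = 0² = 0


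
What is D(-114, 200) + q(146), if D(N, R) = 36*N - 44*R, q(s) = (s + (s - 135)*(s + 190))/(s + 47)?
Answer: -2486630/193 ≈ -12884.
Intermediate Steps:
q(s) = (s + (-135 + s)*(190 + s))/(47 + s)
D(N, R) = -44*R + 36*N
D(-114, 200) + q(146) = (-44*200 + 36*(-114)) + (-25650 + 146**2 + 56*146)/(47 + 146) = (-8800 - 4104) + (-25650 + 21316 + 8176)/193 = -12904 + (1/193)*3842 = -12904 + 3842/193 = -2486630/193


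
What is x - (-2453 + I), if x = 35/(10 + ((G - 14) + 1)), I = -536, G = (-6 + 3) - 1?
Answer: 2984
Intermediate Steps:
G = -4 (G = -3 - 1 = -4)
x = -5 (x = 35/(10 + ((-4 - 14) + 1)) = 35/(10 + (-18 + 1)) = 35/(10 - 17) = 35/(-7) = -⅐*35 = -5)
x - (-2453 + I) = -5 - (-2453 - 536) = -5 - 1*(-2989) = -5 + 2989 = 2984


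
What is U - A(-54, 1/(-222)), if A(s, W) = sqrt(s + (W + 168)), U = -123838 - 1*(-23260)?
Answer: -100578 - sqrt(5618154)/222 ≈ -1.0059e+5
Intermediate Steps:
U = -100578 (U = -123838 + 23260 = -100578)
A(s, W) = sqrt(168 + W + s) (A(s, W) = sqrt(s + (168 + W)) = sqrt(168 + W + s))
U - A(-54, 1/(-222)) = -100578 - sqrt(168 + 1/(-222) - 54) = -100578 - sqrt(168 - 1/222 - 54) = -100578 - sqrt(25307/222) = -100578 - sqrt(5618154)/222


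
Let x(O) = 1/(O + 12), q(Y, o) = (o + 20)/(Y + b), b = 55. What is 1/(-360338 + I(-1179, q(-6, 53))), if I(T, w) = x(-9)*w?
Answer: -147/52969613 ≈ -2.7752e-6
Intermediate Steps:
q(Y, o) = (20 + o)/(55 + Y) (q(Y, o) = (o + 20)/(Y + 55) = (20 + o)/(55 + Y))
x(O) = 1/(12 + O)
I(T, w) = w/3 (I(T, w) = w/(12 - 9) = w/3)
1/(-360338 + I(-1179, q(-6, 53))) = 1/(-360338 + ((20 + 53)/(55 - 6))/3) = 1/(-360338 + (73/49)/3) = 1/(-360338 + ((1/49)*73)/3) = 1/(-360338 + (⅓)*(73/49)) = 1/(-360338 + 73/147) = 1/(-52969613/147) = -147/52969613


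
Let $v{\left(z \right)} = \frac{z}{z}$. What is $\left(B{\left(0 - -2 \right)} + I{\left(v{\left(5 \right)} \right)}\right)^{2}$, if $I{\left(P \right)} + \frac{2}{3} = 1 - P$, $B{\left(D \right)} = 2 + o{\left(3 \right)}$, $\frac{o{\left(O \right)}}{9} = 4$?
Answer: $\frac{12544}{9} \approx 1393.8$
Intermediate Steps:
$o{\left(O \right)} = 36$ ($o{\left(O \right)} = 9 \cdot 4 = 36$)
$v{\left(z \right)} = 1$
$B{\left(D \right)} = 38$ ($B{\left(D \right)} = 2 + 36 = 38$)
$I{\left(P \right)} = \frac{1}{3} - P$ ($I{\left(P \right)} = - \frac{2}{3} - \left(-1 + P\right) = \frac{1}{3} - P$)
$\left(B{\left(0 - -2 \right)} + I{\left(v{\left(5 \right)} \right)}\right)^{2} = \left(38 + \left(\frac{1}{3} - 1\right)\right)^{2} = \left(38 - \frac{2}{3}\right)^{2} = \left(\frac{112}{3}\right)^{2} = \frac{12544}{9}$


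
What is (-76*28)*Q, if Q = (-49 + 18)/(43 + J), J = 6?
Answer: 9424/7 ≈ 1346.3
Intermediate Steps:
Q = -31/49 (Q = (-49 + 18)/(43 + 6) = -31/49 ≈ -0.63265)
(-76*28)*Q = -76*28*(-31/49) = -2128*(-31/49) = 9424/7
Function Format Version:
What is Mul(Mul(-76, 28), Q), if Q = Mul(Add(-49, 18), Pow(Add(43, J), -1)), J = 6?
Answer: Rational(9424, 7) ≈ 1346.3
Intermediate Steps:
Q = Rational(-31, 49) (Q = Mul(Add(-49, 18), Pow(Add(43, 6), -1)) = Mul(-31, Pow(49, -1)) = Mul(-31, Rational(1, 49)) = Rational(-31, 49) ≈ -0.63265)
Mul(Mul(-76, 28), Q) = Mul(Mul(-76, 28), Rational(-31, 49)) = Mul(-2128, Rational(-31, 49)) = Rational(9424, 7)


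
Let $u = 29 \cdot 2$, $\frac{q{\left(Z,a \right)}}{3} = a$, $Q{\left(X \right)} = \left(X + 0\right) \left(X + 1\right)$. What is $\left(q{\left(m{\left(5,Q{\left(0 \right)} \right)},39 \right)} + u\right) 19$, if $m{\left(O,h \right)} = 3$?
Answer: $3325$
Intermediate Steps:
$Q{\left(X \right)} = X \left(1 + X\right)$
$q{\left(Z,a \right)} = 3 a$
$u = 58$
$\left(q{\left(m{\left(5,Q{\left(0 \right)} \right)},39 \right)} + u\right) 19 = \left(3 \cdot 39 + 58\right) 19 = \left(117 + 58\right) 19 = 175 \cdot 19 = 3325$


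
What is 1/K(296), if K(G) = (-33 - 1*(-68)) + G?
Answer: 1/331 ≈ 0.0030211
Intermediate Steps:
K(G) = 35 + G (K(G) = (-33 + 68) + G = 35 + G)
1/K(296) = 1/(35 + 296) = 1/331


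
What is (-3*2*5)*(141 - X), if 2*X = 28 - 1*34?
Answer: -4320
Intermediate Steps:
X = -3 (X = (28 - 1*34)/2 = (28 - 34)/2 = (½)*(-6) = -3)
(-3*2*5)*(141 - X) = (-3*2*5)*(141 - 1*(-3)) = (-6*5)*(141 + 3) = -30*144 = -4320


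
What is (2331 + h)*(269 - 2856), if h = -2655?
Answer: 838188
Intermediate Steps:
(2331 + h)*(269 - 2856) = (2331 - 2655)*(269 - 2856) = -324*(-2587) = 838188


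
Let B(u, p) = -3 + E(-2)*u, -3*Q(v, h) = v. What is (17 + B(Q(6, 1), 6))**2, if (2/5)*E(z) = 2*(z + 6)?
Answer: 676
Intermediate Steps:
E(z) = 30 + 5*z (E(z) = 5*(2*(z + 6))/2 = 5*(2*(6 + z))/2 = 5*(12 + 2*z)/2 = 30 + 5*z)
Q(v, h) = -v/3
B(u, p) = -3 + 20*u (B(u, p) = -3 + (30 + 5*(-2))*u = -3 + (30 - 10)*u = -3 + 20*u)
(17 + B(Q(6, 1), 6))**2 = (17 + (-3 + 20*(-1/3*6)))**2 = (17 + (-3 + 20*(-2)))**2 = (17 + (-3 - 40))**2 = (17 - 43)**2 = (-26)**2 = 676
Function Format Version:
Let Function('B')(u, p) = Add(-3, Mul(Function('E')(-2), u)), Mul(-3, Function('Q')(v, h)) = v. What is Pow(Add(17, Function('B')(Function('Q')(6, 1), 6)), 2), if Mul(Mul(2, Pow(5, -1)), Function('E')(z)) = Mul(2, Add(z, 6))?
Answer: 676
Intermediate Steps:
Function('E')(z) = Add(30, Mul(5, z)) (Function('E')(z) = Mul(Rational(5, 2), Mul(2, Add(z, 6))) = Mul(Rational(5, 2), Mul(2, Add(6, z))) = Mul(Rational(5, 2), Add(12, Mul(2, z))) = Add(30, Mul(5, z)))
Function('Q')(v, h) = Mul(Rational(-1, 3), v)
Function('B')(u, p) = Add(-3, Mul(20, u)) (Function('B')(u, p) = Add(-3, Mul(Add(30, Mul(5, -2)), u)) = Add(-3, Mul(Add(30, -10), u)) = Add(-3, Mul(20, u)))
Pow(Add(17, Function('B')(Function('Q')(6, 1), 6)), 2) = Pow(Add(17, Add(-3, Mul(20, Mul(Rational(-1, 3), 6)))), 2) = Pow(Add(17, Add(-3, Mul(20, -2))), 2) = Pow(Add(17, Add(-3, -40)), 2) = Pow(Add(17, -43), 2) = Pow(-26, 2) = 676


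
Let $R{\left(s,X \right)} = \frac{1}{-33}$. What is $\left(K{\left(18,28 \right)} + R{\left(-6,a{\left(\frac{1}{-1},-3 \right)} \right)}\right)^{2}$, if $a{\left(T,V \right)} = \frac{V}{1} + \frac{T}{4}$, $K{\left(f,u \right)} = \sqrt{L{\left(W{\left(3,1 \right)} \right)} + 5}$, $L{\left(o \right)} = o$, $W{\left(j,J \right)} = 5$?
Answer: $\frac{10891}{1089} - \frac{2 \sqrt{10}}{33} \approx 9.8093$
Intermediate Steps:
$K{\left(f,u \right)} = \sqrt{10}$ ($K{\left(f,u \right)} = \sqrt{5 + 5} = \sqrt{10}$)
$a{\left(T,V \right)} = V + \frac{T}{4}$ ($a{\left(T,V \right)} = V 1 + T \frac{1}{4} = V + \frac{T}{4}$)
$R{\left(s,X \right)} = - \frac{1}{33}$
$\left(K{\left(18,28 \right)} + R{\left(-6,a{\left(\frac{1}{-1},-3 \right)} \right)}\right)^{2} = \left(\sqrt{10} - \frac{1}{33}\right)^{2} = \left(- \frac{1}{33} + \sqrt{10}\right)^{2}$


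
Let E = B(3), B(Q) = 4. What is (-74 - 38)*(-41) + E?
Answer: 4596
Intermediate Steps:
E = 4
(-74 - 38)*(-41) + E = (-74 - 38)*(-41) + 4 = -112*(-41) + 4 = 4592 + 4 = 4596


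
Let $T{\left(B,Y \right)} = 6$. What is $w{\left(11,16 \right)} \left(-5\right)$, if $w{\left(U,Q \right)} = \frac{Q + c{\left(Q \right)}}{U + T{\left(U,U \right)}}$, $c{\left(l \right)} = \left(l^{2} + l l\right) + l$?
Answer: $-160$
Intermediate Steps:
$c{\left(l \right)} = l + 2 l^{2}$ ($c{\left(l \right)} = \left(l^{2} + l^{2}\right) + l = 2 l^{2} + l = l + 2 l^{2}$)
$w{\left(U,Q \right)} = \frac{Q + Q \left(1 + 2 Q\right)}{6 + U}$ ($w{\left(U,Q \right)} = \frac{Q + Q \left(1 + 2 Q\right)}{U + 6} = \frac{Q + Q \left(1 + 2 Q\right)}{6 + U}$)
$w{\left(11,16 \right)} \left(-5\right) = 2 \cdot 16 \frac{1}{6 + 11} \left(1 + 16\right) \left(-5\right) = 2 \cdot 16 \cdot \frac{1}{17} \cdot 17 \left(-5\right) = 32 \left(-5\right) = -160$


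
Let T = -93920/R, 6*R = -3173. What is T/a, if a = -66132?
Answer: -46960/17486403 ≈ -0.0026855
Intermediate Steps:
R = -3173/6 (R = (⅙)*(-3173) = -3173/6 ≈ -528.83)
T = 563520/3173 (T = -93920/(-3173/6) = -93920*(-6/3173) = 563520/3173 ≈ 177.60)
T/a = (563520/3173)/(-66132) = (563520/3173)*(-1/66132) = -46960/17486403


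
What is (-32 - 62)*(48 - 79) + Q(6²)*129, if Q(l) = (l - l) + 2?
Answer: 3172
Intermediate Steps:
Q(l) = 2 (Q(l) = 0 + 2 = 2)
(-32 - 62)*(48 - 79) + Q(6²)*129 = (-32 - 62)*(48 - 79) + 2*129 = -94*(-31) + 258 = 2914 + 258 = 3172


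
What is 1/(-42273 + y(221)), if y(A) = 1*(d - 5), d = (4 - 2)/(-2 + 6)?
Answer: -2/84555 ≈ -2.3653e-5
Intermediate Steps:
d = ½ (d = 2/4 = 2*(¼) = ½ ≈ 0.50000)
y(A) = -9/2 (y(A) = 1*(½ - 5) = 1*(-9/2) = -9/2)
1/(-42273 + y(221)) = 1/(-42273 - 9/2) = 1/(-84555/2) = -2/84555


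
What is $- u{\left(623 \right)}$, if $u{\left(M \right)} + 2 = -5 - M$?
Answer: $630$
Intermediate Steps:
$u{\left(M \right)} = -7 - M$ ($u{\left(M \right)} = -2 - \left(5 + M\right) = -7 - M$)
$- u{\left(623 \right)} = - (-7 - 623) = \left(-1\right) \left(-630\right) = 630$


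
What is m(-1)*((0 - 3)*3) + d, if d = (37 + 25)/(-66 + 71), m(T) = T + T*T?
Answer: 62/5 ≈ 12.400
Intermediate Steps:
m(T) = T + T²
d = 62/5 ≈ 12.400
m(-1)*((0 - 3)*3) + d = (-(1 - 1))*((0 - 3)*3) + 62/5 = (-1*0)*(-3*3) + 62/5 = 0*(-9) + 62/5 = 0 + 62/5 = 62/5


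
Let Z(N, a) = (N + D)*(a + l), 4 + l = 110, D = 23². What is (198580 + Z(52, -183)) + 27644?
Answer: 181487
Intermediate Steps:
D = 529
l = 106 (l = -4 + 110 = 106)
Z(N, a) = (106 + a)*(529 + N) (Z(N, a) = (N + 529)*(a + 106) = (529 + N)*(106 + a) = (106 + a)*(529 + N))
(198580 + Z(52, -183)) + 27644 = (198580 + (56074 + 106*52 + 529*(-183) + 52*(-183))) + 27644 = (198580 + (56074 + 5512 - 96807 - 9516)) + 27644 = (198580 - 44737) + 27644 = 153843 + 27644 = 181487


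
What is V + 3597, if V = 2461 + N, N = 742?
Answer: 6800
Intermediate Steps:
V = 3203 (V = 2461 + 742 = 3203)
V + 3597 = 3203 + 3597 = 6800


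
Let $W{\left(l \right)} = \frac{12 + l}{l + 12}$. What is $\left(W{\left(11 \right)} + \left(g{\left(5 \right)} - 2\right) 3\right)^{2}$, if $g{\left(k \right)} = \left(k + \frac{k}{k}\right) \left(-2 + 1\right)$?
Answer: $529$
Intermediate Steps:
$g{\left(k \right)} = -1 - k$ ($g{\left(k \right)} = \left(k + 1\right) \left(-1\right) = \left(1 + k\right) \left(-1\right) = -1 - k$)
$W{\left(l \right)} = 1$ ($W{\left(l \right)} = \frac{12 + l}{12 + l} = 1$)
$\left(W{\left(11 \right)} + \left(g{\left(5 \right)} - 2\right) 3\right)^{2} = \left(1 + \left(\left(-1 - 5\right) - 2\right) 3\right)^{2} = \left(1 + \left(-6 - 2\right) 3\right)^{2} = \left(1 - 24\right)^{2} = \left(-23\right)^{2} = 529$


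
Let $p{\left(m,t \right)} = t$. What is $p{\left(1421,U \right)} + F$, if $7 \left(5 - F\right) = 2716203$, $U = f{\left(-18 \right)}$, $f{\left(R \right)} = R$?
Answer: $-388042$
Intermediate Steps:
$U = -18$
$F = -388024$ ($F = 5 - 388029 = -388024$)
$p{\left(1421,U \right)} + F = -18 - 388024 = -388042$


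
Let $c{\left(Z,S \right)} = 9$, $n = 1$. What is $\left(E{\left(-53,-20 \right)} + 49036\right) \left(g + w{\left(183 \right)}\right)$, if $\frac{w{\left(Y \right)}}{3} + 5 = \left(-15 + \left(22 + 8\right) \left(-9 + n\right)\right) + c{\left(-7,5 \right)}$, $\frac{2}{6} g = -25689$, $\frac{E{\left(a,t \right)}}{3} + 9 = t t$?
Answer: $-3907264380$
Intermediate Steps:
$E{\left(a,t \right)} = -27 + 3 t^{2}$ ($E{\left(a,t \right)} = -27 + 3 t t = -27 + 3 t^{2}$)
$g = -77067$ ($g = 3 \left(-25689\right) = -77067$)
$w{\left(Y \right)} = -753$ ($w{\left(Y \right)} = -15 + 3 \left(\left(-15 + \left(22 + 8\right) \left(-9 + 1\right)\right) + 9\right) = -15 + 3 \left(\left(-15 + 30 \left(-8\right)\right) + 9\right) = -15 + 3 \left(\left(-15 - 240\right) + 9\right) = -15 + 3 \left(-255 + 9\right) = -15 + 3 \left(-246\right) = -15 - 738 = -753$)
$\left(E{\left(-53,-20 \right)} + 49036\right) \left(g + w{\left(183 \right)}\right) = \left(\left(-27 + 3 \left(-20\right)^{2}\right) + 49036\right) \left(-77067 - 753\right) = \left(\left(-27 + 3 \cdot 400\right) + 49036\right) \left(-77820\right) = \left(\left(-27 + 1200\right) + 49036\right) \left(-77820\right) = \left(1173 + 49036\right) \left(-77820\right) = 50209 \left(-77820\right) = -3907264380$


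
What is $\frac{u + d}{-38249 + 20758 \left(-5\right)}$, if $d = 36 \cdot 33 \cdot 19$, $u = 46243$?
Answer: $- \frac{68815}{142039} \approx -0.48448$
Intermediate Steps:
$d = 22572$ ($d = 1188 \cdot 19 = 22572$)
$\frac{u + d}{-38249 + 20758 \left(-5\right)} = \frac{46243 + 22572}{-38249 + 20758 \left(-5\right)} = \frac{68815}{-38249 - 103790} = \frac{68815}{-142039} = 68815 \left(- \frac{1}{142039}\right) = - \frac{68815}{142039}$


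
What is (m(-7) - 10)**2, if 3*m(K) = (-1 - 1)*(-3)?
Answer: 64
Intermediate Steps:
m(K) = 2 (m(K) = ((-1 - 1)*(-3))/3 = (-2*(-3))/3 = (1/3)*6 = 2)
(m(-7) - 10)**2 = (2 - 10)**2 = (-8)**2 = 64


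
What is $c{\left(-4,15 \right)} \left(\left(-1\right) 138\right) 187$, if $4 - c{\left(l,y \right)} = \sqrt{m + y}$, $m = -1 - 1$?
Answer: $-103224 + 25806 \sqrt{13} \approx -10179.0$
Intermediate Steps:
$m = -2$ ($m = -1 - 1 = -2$)
$c{\left(l,y \right)} = 4 - \sqrt{-2 + y}$
$c{\left(-4,15 \right)} \left(\left(-1\right) 138\right) 187 = \left(4 - \sqrt{-2 + 15}\right) \left(\left(-1\right) 138\right) 187 = \left(4 - \sqrt{13}\right) \left(-138\right) 187 = \left(-552 + 138 \sqrt{13}\right) 187 = -103224 + 25806 \sqrt{13}$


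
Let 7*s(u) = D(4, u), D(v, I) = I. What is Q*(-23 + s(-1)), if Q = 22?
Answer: -3564/7 ≈ -509.14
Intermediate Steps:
s(u) = u/7
Q*(-23 + s(-1)) = 22*(-23 + (1/7)*(-1)) = 22*(-23 - 1/7) = 22*(-162/7) = -3564/7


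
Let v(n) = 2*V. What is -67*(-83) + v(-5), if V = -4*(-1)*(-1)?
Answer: 5553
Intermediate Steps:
V = -4 (V = 4*(-1) = -4)
v(n) = -8 (v(n) = 2*(-4) = -8)
-67*(-83) + v(-5) = -67*(-83) - 8 = 5561 - 8 = 5553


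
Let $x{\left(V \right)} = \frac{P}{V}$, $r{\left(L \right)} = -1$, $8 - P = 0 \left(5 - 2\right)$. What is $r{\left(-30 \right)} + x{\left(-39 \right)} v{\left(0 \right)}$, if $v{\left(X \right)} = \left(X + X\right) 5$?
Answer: $-1$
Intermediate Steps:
$v{\left(X \right)} = 10 X$ ($v{\left(X \right)} = 2 X 5 = 10 X$)
$P = 8$ ($P = 8 - 0 \left(5 - 2\right) = 8 - 0 \cdot 3 = 8 - 0 = 8 + 0 = 8$)
$x{\left(V \right)} = \frac{8}{V}$
$r{\left(-30 \right)} + x{\left(-39 \right)} v{\left(0 \right)} = -1 + \frac{8}{-39} \cdot 10 \cdot 0 = -1 + 8 \left(- \frac{1}{39}\right) 0 = -1 - 0 = -1 + 0 = -1$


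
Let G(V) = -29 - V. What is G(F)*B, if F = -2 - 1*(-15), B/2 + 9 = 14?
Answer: -420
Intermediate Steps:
B = 10 (B = -18 + 2*14 = -18 + 28 = 10)
F = 13 (F = -2 + 15 = 13)
G(F)*B = (-29 - 1*13)*10 = (-29 - 13)*10 = -42*10 = -420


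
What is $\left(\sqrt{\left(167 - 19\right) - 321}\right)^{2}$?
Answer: $-173$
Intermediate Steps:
$\left(\sqrt{\left(167 - 19\right) - 321}\right)^{2} = \left(\sqrt{148 - 321}\right)^{2} = \left(\sqrt{-173}\right)^{2} = \left(i \sqrt{173}\right)^{2} = -173$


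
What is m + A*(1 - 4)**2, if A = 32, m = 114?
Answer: 402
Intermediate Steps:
m + A*(1 - 4)**2 = 114 + 32*(1 - 4)**2 = 114 + 32*(-3)**2 = 114 + 32*9 = 114 + 288 = 402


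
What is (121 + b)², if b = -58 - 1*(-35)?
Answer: 9604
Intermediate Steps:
b = -23 (b = -58 + 35 = -23)
(121 + b)² = (121 - 23)² = 98² = 9604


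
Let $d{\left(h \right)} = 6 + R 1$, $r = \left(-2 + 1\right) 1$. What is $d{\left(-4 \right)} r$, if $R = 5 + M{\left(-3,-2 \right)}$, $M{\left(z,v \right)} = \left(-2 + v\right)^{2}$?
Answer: $-27$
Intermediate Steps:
$r = -1$ ($r = \left(-1\right) 1 = -1$)
$R = 21$ ($R = 5 + \left(-2 - 2\right)^{2} = 5 + \left(-4\right)^{2} = 5 + 16 = 21$)
$d{\left(h \right)} = 27$ ($d{\left(h \right)} = 6 + 21 \cdot 1 = 6 + 21 = 27$)
$d{\left(-4 \right)} r = 27 \left(-1\right) = -27$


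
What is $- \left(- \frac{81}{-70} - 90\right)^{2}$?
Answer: $- \frac{38675961}{4900} \approx -7893.1$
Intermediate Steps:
$- \left(- \frac{81}{-70} - 90\right)^{2} = - \left(\left(-81\right) \left(- \frac{1}{70}\right) - 90\right)^{2} = - \left(\frac{81}{70} - 90\right)^{2} = - \left(- \frac{6219}{70}\right)^{2} = \left(-1\right) \frac{38675961}{4900} = - \frac{38675961}{4900}$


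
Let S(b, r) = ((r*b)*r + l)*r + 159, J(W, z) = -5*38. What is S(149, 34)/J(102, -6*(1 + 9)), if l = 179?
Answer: -5862541/190 ≈ -30855.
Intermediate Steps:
J(W, z) = -190
S(b, r) = 159 + r*(179 + b*r²) (S(b, r) = ((r*b)*r + 179)*r + 159 = ((b*r)*r + 179)*r + 159 = (b*r² + 179)*r + 159 = (179 + b*r²)*r + 159 = r*(179 + b*r²) + 159 = 159 + r*(179 + b*r²))
S(149, 34)/J(102, -6*(1 + 9)) = (159 + 179*34 + 149*34³)/(-190) = (159 + 6086 + 149*39304)*(-1/190) = (159 + 6086 + 5856296)*(-1/190) = 5862541*(-1/190) = -5862541/190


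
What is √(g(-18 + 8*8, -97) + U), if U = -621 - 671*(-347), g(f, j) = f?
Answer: √232262 ≈ 481.94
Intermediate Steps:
U = 232216 (U = -621 + 232837 = 232216)
√(g(-18 + 8*8, -97) + U) = √((-18 + 8*8) + 232216) = √((-18 + 64) + 232216) = √(46 + 232216) = √232262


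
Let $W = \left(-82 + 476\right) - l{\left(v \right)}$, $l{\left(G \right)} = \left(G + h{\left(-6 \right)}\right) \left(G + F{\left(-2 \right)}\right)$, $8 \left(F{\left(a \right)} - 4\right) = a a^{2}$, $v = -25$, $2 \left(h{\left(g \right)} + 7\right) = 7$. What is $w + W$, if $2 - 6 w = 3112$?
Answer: $- \frac{2254}{3} \approx -751.33$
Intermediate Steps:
$h{\left(g \right)} = - \frac{7}{2}$ ($h{\left(g \right)} = -7 + \frac{1}{2} \cdot 7 = -7 + \frac{7}{2} = - \frac{7}{2}$)
$w = - \frac{1555}{3}$ ($w = \frac{1}{3} - \frac{1556}{3} = - \frac{1555}{3} \approx -518.33$)
$F{\left(a \right)} = 4 + \frac{a^{3}}{8}$ ($F{\left(a \right)} = 4 + \frac{a a^{2}}{8} = 4 + \frac{a^{3}}{8}$)
$l{\left(G \right)} = \left(3 + G\right) \left(- \frac{7}{2} + G\right)$ ($l{\left(G \right)} = \left(G - \frac{7}{2}\right) \left(G + \left(4 + \frac{\left(-2\right)^{3}}{8}\right)\right) = \left(- \frac{7}{2} + G\right) \left(G + \left(4 + \frac{1}{8} \left(-8\right)\right)\right) = \left(- \frac{7}{2} + G\right) \left(G + \left(4 - 1\right)\right) = \left(- \frac{7}{2} + G\right) \left(G + 3\right) = \left(- \frac{7}{2} + G\right) \left(3 + G\right) = \left(3 + G\right) \left(- \frac{7}{2} + G\right)$)
$W = -233$ ($W = \left(-82 + 476\right) - \left(- \frac{21}{2} + \left(-25\right)^{2} - - \frac{25}{2}\right) = 394 - \left(- \frac{21}{2} + 625 + \frac{25}{2}\right) = 394 - 627 = -233$)
$w + W = - \frac{1555}{3} - 233 = - \frac{2254}{3}$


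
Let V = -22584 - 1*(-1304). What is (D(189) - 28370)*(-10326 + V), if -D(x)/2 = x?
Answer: 908609288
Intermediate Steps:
D(x) = -2*x
V = -21280 (V = -22584 + 1304 = -21280)
(D(189) - 28370)*(-10326 + V) = (-2*189 - 28370)*(-10326 - 21280) = (-378 - 28370)*(-31606) = -28748*(-31606) = 908609288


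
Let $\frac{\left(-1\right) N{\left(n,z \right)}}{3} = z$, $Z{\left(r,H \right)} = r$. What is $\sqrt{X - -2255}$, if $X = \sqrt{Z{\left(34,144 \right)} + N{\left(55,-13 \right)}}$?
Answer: $\sqrt{2255 + \sqrt{73}} \approx 47.577$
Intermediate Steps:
$N{\left(n,z \right)} = - 3 z$
$X = \sqrt{73}$ ($X = \sqrt{34 - -39} = \sqrt{34 + 39} = \sqrt{73} \approx 8.544$)
$\sqrt{X - -2255} = \sqrt{\sqrt{73} - -2255} = \sqrt{\sqrt{73} + \left(-18959 + 21214\right)} = \sqrt{\sqrt{73} + 2255} = \sqrt{2255 + \sqrt{73}}$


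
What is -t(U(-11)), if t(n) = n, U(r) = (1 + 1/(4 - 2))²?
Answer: -9/4 ≈ -2.2500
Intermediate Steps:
U(r) = 9/4 (U(r) = (1 + 1/2)² = (1 + ½)² = (3/2)² = 9/4)
-t(U(-11)) = -1*9/4 = -9/4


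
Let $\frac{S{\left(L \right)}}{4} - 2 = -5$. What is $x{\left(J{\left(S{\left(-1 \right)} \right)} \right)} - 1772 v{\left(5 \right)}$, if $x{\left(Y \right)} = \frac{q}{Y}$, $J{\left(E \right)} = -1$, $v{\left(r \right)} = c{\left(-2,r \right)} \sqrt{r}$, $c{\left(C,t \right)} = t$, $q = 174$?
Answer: $-174 - 8860 \sqrt{5} \approx -19986.0$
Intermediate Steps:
$S{\left(L \right)} = -12$ ($S{\left(L \right)} = 8 + 4 \left(-5\right) = 8 - 20 = -12$)
$v{\left(r \right)} = r^{\frac{3}{2}}$ ($v{\left(r \right)} = r \sqrt{r} = r^{\frac{3}{2}}$)
$x{\left(Y \right)} = \frac{174}{Y}$
$x{\left(J{\left(S{\left(-1 \right)} \right)} \right)} - 1772 v{\left(5 \right)} = \frac{174}{-1} - 1772 \cdot 5^{\frac{3}{2}} = 174 \left(-1\right) - 1772 \cdot 5 \sqrt{5} = -174 - 8860 \sqrt{5}$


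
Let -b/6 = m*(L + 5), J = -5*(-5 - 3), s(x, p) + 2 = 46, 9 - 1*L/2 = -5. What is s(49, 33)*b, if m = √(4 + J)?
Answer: -17424*√11 ≈ -57789.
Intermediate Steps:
L = 28 (L = 18 - 2*(-5) = 18 + 10 = 28)
s(x, p) = 44 (s(x, p) = -2 + 46 = 44)
J = 40 (J = -5*(-8) = 40)
m = 2*√11 (m = √(4 + 40) = √44 = 2*√11 ≈ 6.6332)
b = -396*√11 (b = -6*2*√11*(28 + 5) = -6*2*√11*33 = -396*√11 ≈ -1313.4)
s(49, 33)*b = 44*(-396*√11) = -17424*√11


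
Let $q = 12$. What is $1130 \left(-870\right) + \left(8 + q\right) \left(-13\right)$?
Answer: $-983360$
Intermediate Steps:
$1130 \left(-870\right) + \left(8 + q\right) \left(-13\right) = 1130 \left(-870\right) + \left(8 + 12\right) \left(-13\right) = -983100 + 20 \left(-13\right) = -983100 - 260 = -983360$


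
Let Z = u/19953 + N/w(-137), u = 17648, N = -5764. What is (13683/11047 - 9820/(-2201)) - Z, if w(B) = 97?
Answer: 3023007549113435/47059177616127 ≈ 64.238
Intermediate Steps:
Z = -113297236/1935441 (Z = 17648/19953 - 5764/97 = -113297236/1935441 ≈ -58.538)
(13683/11047 - 9820/(-2201)) - Z = (13683/11047 - 9820/(-2201)) - 1*(-113297236/1935441) = (13683*(1/11047) - 9820*(-1/2201)) + 113297236/1935441 = (13683/11047 + 9820/2201) + 113297236/1935441 = 138597823/24314447 + 113297236/1935441 = 3023007549113435/47059177616127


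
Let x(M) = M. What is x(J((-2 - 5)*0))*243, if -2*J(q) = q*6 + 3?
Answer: -729/2 ≈ -364.50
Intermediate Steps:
J(q) = -3/2 - 3*q (J(q) = -(q*6 + 3)/2 = -(6*q + 3)/2 = -(3 + 6*q)/2 = -3/2 - 3*q)
x(J((-2 - 5)*0))*243 = (-3/2 - 3*(-2 - 5)*0)*243 = (-3/2 - (-21)*0)*243 = (-3/2 - 3*0)*243 = (-3/2 + 0)*243 = -3/2*243 = -729/2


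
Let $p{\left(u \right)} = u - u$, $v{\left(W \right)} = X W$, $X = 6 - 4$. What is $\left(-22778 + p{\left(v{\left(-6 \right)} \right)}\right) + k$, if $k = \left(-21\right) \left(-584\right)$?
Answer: $-10514$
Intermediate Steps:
$X = 2$
$v{\left(W \right)} = 2 W$
$k = 12264$
$p{\left(u \right)} = 0$
$\left(-22778 + p{\left(v{\left(-6 \right)} \right)}\right) + k = \left(-22778 + 0\right) + 12264 = -22778 + 12264 = -10514$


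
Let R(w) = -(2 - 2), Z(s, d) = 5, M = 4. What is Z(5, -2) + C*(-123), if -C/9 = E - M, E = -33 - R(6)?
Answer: -40954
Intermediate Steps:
R(w) = 0 (R(w) = -1*0 = 0)
E = -33 (E = -33 - 1*0 = -33 + 0 = -33)
C = 333 (C = -9*(-33 - 1*4) = -9*(-33 - 4) = -9*(-37) = 333)
Z(5, -2) + C*(-123) = 5 + 333*(-123) = 5 - 40959 = -40954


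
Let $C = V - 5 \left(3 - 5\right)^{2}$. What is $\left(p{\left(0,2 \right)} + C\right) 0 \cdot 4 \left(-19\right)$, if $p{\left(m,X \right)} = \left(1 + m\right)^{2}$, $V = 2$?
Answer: $0$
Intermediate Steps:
$C = -18$ ($C = 2 - 5 \left(3 - 5\right)^{2} = 2 - 5 \left(-2\right)^{2} = 2 - 20 = -18$)
$\left(p{\left(0,2 \right)} + C\right) 0 \cdot 4 \left(-19\right) = \left(\left(1 + 0\right)^{2} - 18\right) 0 \cdot 4 \left(-19\right) = \left(1^{2} - 18\right) 0 \cdot 4 \left(-19\right) = \left(1 - 18\right) 0 \cdot 4 \left(-19\right) = \left(-17\right) 0 \cdot 4 \left(-19\right) = 0 \cdot 4 \left(-19\right) = 0 \left(-19\right) = 0$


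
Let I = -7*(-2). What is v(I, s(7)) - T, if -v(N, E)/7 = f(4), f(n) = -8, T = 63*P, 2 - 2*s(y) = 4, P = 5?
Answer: -259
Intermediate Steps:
s(y) = -1 (s(y) = 1 - ½*4 = 1 - 2 = -1)
T = 315 (T = 63*5 = 315)
I = 14
v(N, E) = 56 (v(N, E) = -7*(-8) = 56)
v(I, s(7)) - T = 56 - 1*315 = 56 - 315 = -259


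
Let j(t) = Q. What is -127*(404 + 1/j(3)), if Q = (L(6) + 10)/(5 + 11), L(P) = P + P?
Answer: -565404/11 ≈ -51400.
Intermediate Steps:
L(P) = 2*P
Q = 11/8 (Q = (2*6 + 10)/(5 + 11) = (12 + 10)/16 = 22*(1/16) = 11/8 ≈ 1.3750)
j(t) = 11/8
-127*(404 + 1/j(3)) = -127*(404 + 1/(11/8)) = -127*(404 + 8/11) = -127*4452/11 = -565404/11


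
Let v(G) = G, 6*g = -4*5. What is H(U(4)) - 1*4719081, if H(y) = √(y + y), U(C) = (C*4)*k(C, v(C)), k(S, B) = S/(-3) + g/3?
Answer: -4719081 + 8*I*√11/3 ≈ -4.7191e+6 + 8.8443*I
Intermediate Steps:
g = -10/3 (g = (-4*5)/6 = (⅙)*(-20) = -10/3 ≈ -3.3333)
k(S, B) = -10/9 - S/3 (k(S, B) = S/(-3) - 10/3/3 = S*(-⅓) - 10/3*⅓ = -S/3 - 10/9 = -10/9 - S/3)
U(C) = 4*C*(-10/9 - C/3) (U(C) = (C*4)*(-10/9 - C/3) = (4*C)*(-10/9 - C/3) = 4*C*(-10/9 - C/3))
H(y) = √2*√y (H(y) = √(2*y) = √2*√y)
H(U(4)) - 1*4719081 = √2*√(-4/9*4*(10 + 3*4)) - 1*4719081 = √2*√(-4/9*4*(10 + 12)) - 4719081 = √2*√(-4/9*4*22) - 4719081 = √2*√(-352/9) - 4719081 = √2*(4*I*√22/3) - 4719081 = 8*I*√11/3 - 4719081 = -4719081 + 8*I*√11/3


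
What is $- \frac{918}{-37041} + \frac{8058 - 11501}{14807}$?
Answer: $- \frac{37979779}{182822029} \approx -0.20774$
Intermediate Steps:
$- \frac{918}{-37041} + \frac{8058 - 11501}{14807} = \left(-918\right) \left(- \frac{1}{37041}\right) - \frac{3443}{14807} = \frac{306}{12347} - \frac{3443}{14807} = - \frac{37979779}{182822029}$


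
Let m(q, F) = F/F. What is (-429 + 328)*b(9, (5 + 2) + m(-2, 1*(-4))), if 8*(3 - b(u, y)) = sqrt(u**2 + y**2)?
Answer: -303 + 101*sqrt(145)/8 ≈ -150.97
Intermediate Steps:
m(q, F) = 1
b(u, y) = 3 - sqrt(u**2 + y**2)/8
(-429 + 328)*b(9, (5 + 2) + m(-2, 1*(-4))) = (-429 + 328)*(3 - sqrt(9**2 + ((5 + 2) + 1)**2)/8) = -101*(3 - sqrt(81 + (7 + 1)**2)/8) = -101*(3 - sqrt(81 + 8**2)/8) = -101*(3 - sqrt(81 + 64)/8) = -101*(3 - sqrt(145)/8) = -303 + 101*sqrt(145)/8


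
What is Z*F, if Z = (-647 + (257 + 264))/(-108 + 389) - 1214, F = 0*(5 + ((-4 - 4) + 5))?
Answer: 0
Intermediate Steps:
F = 0 (F = 0*(5 + (-8 + 5)) = 0*(5 - 3) = 0*2 = 0)
Z = -341260/281 (Z = (-647 + 521)/281 - 1214 = -126*1/281 - 1214 = -126/281 - 1214 = -341260/281 ≈ -1214.4)
Z*F = -341260/281*0 = 0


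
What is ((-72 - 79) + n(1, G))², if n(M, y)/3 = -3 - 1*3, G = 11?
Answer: 28561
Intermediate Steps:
n(M, y) = -18 (n(M, y) = 3*(-3 - 1*3) = 3*(-3 - 3) = 3*(-6) = -18)
((-72 - 79) + n(1, G))² = ((-72 - 79) - 18)² = (-151 - 18)² = (-169)² = 28561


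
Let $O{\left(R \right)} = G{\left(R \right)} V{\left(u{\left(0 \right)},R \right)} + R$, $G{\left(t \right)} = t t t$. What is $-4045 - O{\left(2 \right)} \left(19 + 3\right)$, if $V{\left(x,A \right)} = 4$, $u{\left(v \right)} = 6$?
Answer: $-4793$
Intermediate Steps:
$G{\left(t \right)} = t^{3}$ ($G{\left(t \right)} = t^{2} t = t^{3}$)
$O{\left(R \right)} = R + 4 R^{3}$ ($O{\left(R \right)} = R^{3} \cdot 4 + R = 4 R^{3} + R = R + 4 R^{3}$)
$-4045 - O{\left(2 \right)} \left(19 + 3\right) = -4045 - \left(2 + 4 \cdot 2^{3}\right) \left(19 + 3\right) = -4045 - \left(2 + 4 \cdot 8\right) 22 = -4045 - \left(2 + 32\right) 22 = -4045 - 34 \cdot 22 = -4045 - 748 = -4793$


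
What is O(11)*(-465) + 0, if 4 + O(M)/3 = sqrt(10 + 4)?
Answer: 5580 - 1395*sqrt(14) ≈ 360.39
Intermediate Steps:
O(M) = -12 + 3*sqrt(14) (O(M) = -12 + 3*sqrt(10 + 4) = -12 + 3*sqrt(14))
O(11)*(-465) + 0 = (-12 + 3*sqrt(14))*(-465) + 0 = (5580 - 1395*sqrt(14)) + 0 = 5580 - 1395*sqrt(14)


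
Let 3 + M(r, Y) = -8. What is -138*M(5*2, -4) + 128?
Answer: 1646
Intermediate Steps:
M(r, Y) = -11 (M(r, Y) = -3 - 8 = -11)
-138*M(5*2, -4) + 128 = -138*(-11) + 128 = 1518 + 128 = 1646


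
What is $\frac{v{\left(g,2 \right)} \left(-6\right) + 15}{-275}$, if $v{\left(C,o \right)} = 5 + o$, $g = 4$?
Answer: $\frac{27}{275} \approx 0.098182$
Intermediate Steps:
$\frac{v{\left(g,2 \right)} \left(-6\right) + 15}{-275} = \frac{\left(5 + 2\right) \left(-6\right) + 15}{-275} = \left(7 \left(-6\right) + 15\right) \left(- \frac{1}{275}\right) = \left(-42 + 15\right) \left(- \frac{1}{275}\right) = \left(-27\right) \left(- \frac{1}{275}\right) = \frac{27}{275}$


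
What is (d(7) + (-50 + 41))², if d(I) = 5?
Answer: 16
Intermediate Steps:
(d(7) + (-50 + 41))² = (5 + (-50 + 41))² = (5 - 9)² = (-4)² = 16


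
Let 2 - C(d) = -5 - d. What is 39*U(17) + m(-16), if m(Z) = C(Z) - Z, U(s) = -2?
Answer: -71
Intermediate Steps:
C(d) = 7 + d (C(d) = 2 - (-5 - d) = 2 + (5 + d) = 7 + d)
m(Z) = 7 (m(Z) = (7 + Z) - Z = 7)
39*U(17) + m(-16) = 39*(-2) + 7 = -78 + 7 = -71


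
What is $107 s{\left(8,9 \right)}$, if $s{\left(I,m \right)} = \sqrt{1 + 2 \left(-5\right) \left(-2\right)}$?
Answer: $107 \sqrt{21} \approx 490.34$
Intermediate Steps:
$s{\left(I,m \right)} = \sqrt{21}$ ($s{\left(I,m \right)} = \sqrt{1 - -20} = \sqrt{1 + 20} = \sqrt{21}$)
$107 s{\left(8,9 \right)} = 107 \sqrt{21}$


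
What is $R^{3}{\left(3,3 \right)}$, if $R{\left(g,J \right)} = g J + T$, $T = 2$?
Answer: $1331$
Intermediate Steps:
$R{\left(g,J \right)} = 2 + J g$ ($R{\left(g,J \right)} = g J + 2 = J g + 2 = 2 + J g$)
$R^{3}{\left(3,3 \right)} = \left(2 + 3 \cdot 3\right)^{3} = \left(2 + 9\right)^{3} = 11^{3} = 1331$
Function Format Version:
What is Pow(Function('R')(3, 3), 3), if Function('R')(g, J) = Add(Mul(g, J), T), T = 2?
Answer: 1331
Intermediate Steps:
Function('R')(g, J) = Add(2, Mul(J, g)) (Function('R')(g, J) = Add(Mul(g, J), 2) = Add(Mul(J, g), 2) = Add(2, Mul(J, g)))
Pow(Function('R')(3, 3), 3) = Pow(Add(2, Mul(3, 3)), 3) = Pow(Add(2, 9), 3) = Pow(11, 3) = 1331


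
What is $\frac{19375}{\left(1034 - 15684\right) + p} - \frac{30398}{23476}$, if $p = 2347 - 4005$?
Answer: $- \frac{237644521}{95711652} \approx -2.4829$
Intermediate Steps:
$p = -1658$
$\frac{19375}{\left(1034 - 15684\right) + p} - \frac{30398}{23476} = \frac{19375}{\left(1034 - 15684\right) - 1658} - \frac{30398}{23476} = \frac{19375}{-14650 - 1658} - \frac{15199}{11738} = \frac{19375}{-16308} - \frac{15199}{11738} = 19375 \left(- \frac{1}{16308}\right) - \frac{15199}{11738} = - \frac{19375}{16308} - \frac{15199}{11738} = - \frac{237644521}{95711652}$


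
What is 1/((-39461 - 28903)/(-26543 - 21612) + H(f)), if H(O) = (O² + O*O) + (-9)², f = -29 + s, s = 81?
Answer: 48155/264391159 ≈ 0.00018214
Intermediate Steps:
f = 52 (f = -29 + 81 = 52)
H(O) = 81 + 2*O² (H(O) = (O² + O²) + 81 = 2*O² + 81 = 81 + 2*O²)
1/((-39461 - 28903)/(-26543 - 21612) + H(f)) = 1/((-39461 - 28903)/(-26543 - 21612) + (81 + 2*52²)) = 1/(-68364/(-48155) + (81 + 2*2704)) = 1/(-68364*(-1/48155) + (81 + 5408)) = 1/(68364/48155 + 5489) = 1/(264391159/48155) = 48155/264391159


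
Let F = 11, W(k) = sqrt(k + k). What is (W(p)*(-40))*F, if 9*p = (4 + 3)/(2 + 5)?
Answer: -440*sqrt(2)/3 ≈ -207.42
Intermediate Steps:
p = 1/9 (p = ((4 + 3)/(2 + 5))/9 = (7/7)/9 = (7*(1/7))/9 = (1/9)*1 = 1/9 ≈ 0.11111)
W(k) = sqrt(2)*sqrt(k) (W(k) = sqrt(2*k) = sqrt(2)*sqrt(k))
(W(p)*(-40))*F = ((sqrt(2)*sqrt(1/9))*(-40))*11 = ((sqrt(2)*(1/3))*(-40))*11 = ((sqrt(2)/3)*(-40))*11 = -40*sqrt(2)/3*11 = -440*sqrt(2)/3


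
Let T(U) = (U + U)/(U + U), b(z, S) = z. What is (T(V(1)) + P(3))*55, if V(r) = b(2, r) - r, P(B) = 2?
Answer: 165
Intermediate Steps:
V(r) = 2 - r
T(U) = 1 (T(U) = (2*U)/((2*U)) = (2*U)*(1/(2*U)) = 1)
(T(V(1)) + P(3))*55 = (1 + 2)*55 = 3*55 = 165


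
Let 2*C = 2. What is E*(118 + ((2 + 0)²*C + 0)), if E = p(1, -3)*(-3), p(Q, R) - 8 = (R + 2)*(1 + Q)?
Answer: -2196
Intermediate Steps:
C = 1 (C = (½)*2 = 1)
p(Q, R) = 8 + (1 + Q)*(2 + R) (p(Q, R) = 8 + (R + 2)*(1 + Q) = 8 + (2 + R)*(1 + Q) = 8 + (1 + Q)*(2 + R))
E = -18 (E = (10 - 3 + 2*1 + 1*(-3))*(-3) = (10 - 3 + 2 - 3)*(-3) = 6*(-3) = -18)
E*(118 + ((2 + 0)²*C + 0)) = -18*(118 + ((2 + 0)²*1 + 0)) = -18*(118 + (2²*1 + 0)) = -18*(118 + (4*1 + 0)) = -18*(118 + (4 + 0)) = -18*(118 + 4) = -18*122 = -2196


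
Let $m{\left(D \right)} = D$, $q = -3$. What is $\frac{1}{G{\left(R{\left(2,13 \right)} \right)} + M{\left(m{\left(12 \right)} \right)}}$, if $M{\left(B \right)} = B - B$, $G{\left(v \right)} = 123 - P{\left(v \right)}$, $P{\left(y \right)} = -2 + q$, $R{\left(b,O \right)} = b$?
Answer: $\frac{1}{128} \approx 0.0078125$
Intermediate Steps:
$P{\left(y \right)} = -5$ ($P{\left(y \right)} = -2 - 3 = -5$)
$G{\left(v \right)} = 128$ ($G{\left(v \right)} = 123 - -5 = 123 + 5 = 128$)
$M{\left(B \right)} = 0$
$\frac{1}{G{\left(R{\left(2,13 \right)} \right)} + M{\left(m{\left(12 \right)} \right)}} = \frac{1}{128 + 0} = \frac{1}{128}$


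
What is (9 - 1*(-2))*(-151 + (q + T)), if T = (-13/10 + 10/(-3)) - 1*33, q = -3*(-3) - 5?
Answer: -60929/30 ≈ -2031.0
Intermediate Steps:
q = 4 (q = 9 - 5 = 4)
T = -1129/30 (T = (-13*1/10 + 10*(-1/3)) - 33 = (-13/10 - 10/3) - 33 = -139/30 - 33 = -1129/30 ≈ -37.633)
(9 - 1*(-2))*(-151 + (q + T)) = (9 - 1*(-2))*(-151 + (4 - 1129/30)) = (9 + 2)*(-151 - 1009/30) = 11*(-5539/30) = -60929/30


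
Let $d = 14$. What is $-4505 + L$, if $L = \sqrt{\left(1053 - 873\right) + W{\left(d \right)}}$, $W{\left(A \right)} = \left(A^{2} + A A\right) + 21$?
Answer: $-4505 + \sqrt{593} \approx -4480.6$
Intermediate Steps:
$W{\left(A \right)} = 21 + 2 A^{2}$ ($W{\left(A \right)} = \left(A^{2} + A^{2}\right) + 21 = 2 A^{2} + 21 = 21 + 2 A^{2}$)
$L = \sqrt{593}$ ($L = \sqrt{\left(1053 - 873\right) + \left(21 + 2 \cdot 14^{2}\right)} = \sqrt{180 + \left(21 + 2 \cdot 196\right)} = \sqrt{180 + \left(21 + 392\right)} = \sqrt{180 + 413} = \sqrt{593} \approx 24.352$)
$-4505 + L = -4505 + \sqrt{593}$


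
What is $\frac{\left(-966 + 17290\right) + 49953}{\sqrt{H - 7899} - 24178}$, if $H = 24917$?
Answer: $- \frac{801222653}{292279333} - \frac{66277 \sqrt{17018}}{584558666} \approx -2.7561$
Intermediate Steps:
$\frac{\left(-966 + 17290\right) + 49953}{\sqrt{H - 7899} - 24178} = \frac{\left(-966 + 17290\right) + 49953}{\sqrt{24917 - 7899} - 24178} = \frac{16324 + 49953}{\sqrt{17018} - 24178} = \frac{66277}{-24178 + \sqrt{17018}}$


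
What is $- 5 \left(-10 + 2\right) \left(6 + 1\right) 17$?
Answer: $4760$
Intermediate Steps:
$- 5 \left(-10 + 2\right) \left(6 + 1\right) 17 = - 5 \left(\left(-8\right) 7\right) 17 = \left(-5\right) \left(-56\right) 17 = 280 \cdot 17 = 4760$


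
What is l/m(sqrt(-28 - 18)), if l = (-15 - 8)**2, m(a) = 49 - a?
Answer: 25921/2447 + 529*I*sqrt(46)/2447 ≈ 10.593 + 1.4662*I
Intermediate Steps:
l = 529 (l = (-23)**2 = 529)
l/m(sqrt(-28 - 18)) = 529/(49 - sqrt(-28 - 18)) = 529/(49 - sqrt(-46)) = 529/(49 - I*sqrt(46))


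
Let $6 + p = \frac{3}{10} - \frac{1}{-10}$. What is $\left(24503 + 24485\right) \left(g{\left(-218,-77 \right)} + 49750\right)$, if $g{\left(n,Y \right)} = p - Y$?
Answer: $\frac{12203253716}{5} \approx 2.4407 \cdot 10^{9}$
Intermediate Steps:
$p = - \frac{28}{5}$ ($p = -6 + \left(\frac{3}{10} - \frac{1}{-10}\right) = -6 + \left(3 \cdot \frac{1}{10} - - \frac{1}{10}\right) = -6 + \left(\frac{3}{10} + \frac{1}{10}\right) = -6 + \frac{2}{5} = - \frac{28}{5} \approx -5.6$)
$g{\left(n,Y \right)} = - \frac{28}{5} - Y$
$\left(24503 + 24485\right) \left(g{\left(-218,-77 \right)} + 49750\right) = \left(24503 + 24485\right) \left(\left(- \frac{28}{5} - -77\right) + 49750\right) = 48988 \left(\left(- \frac{28}{5} + 77\right) + 49750\right) = 48988 \left(\frac{357}{5} + 49750\right) = 48988 \cdot \frac{249107}{5} = \frac{12203253716}{5}$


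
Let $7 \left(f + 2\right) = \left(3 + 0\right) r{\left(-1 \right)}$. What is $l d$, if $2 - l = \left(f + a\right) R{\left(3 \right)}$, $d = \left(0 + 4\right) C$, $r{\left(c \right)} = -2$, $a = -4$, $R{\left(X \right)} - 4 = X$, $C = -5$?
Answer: $-1000$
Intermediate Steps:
$R{\left(X \right)} = 4 + X$
$f = - \frac{20}{7}$ ($f = -2 + \frac{\left(3 + 0\right) \left(-2\right)}{7} = -2 + \frac{3 \left(-2\right)}{7} = -2 + \frac{1}{7} \left(-6\right) = -2 - \frac{6}{7} = - \frac{20}{7} \approx -2.8571$)
$d = -20$ ($d = \left(0 + 4\right) \left(-5\right) = 4 \left(-5\right) = -20$)
$l = 50$ ($l = 2 - \left(- \frac{20}{7} - 4\right) \left(4 + 3\right) = 2 - \left(- \frac{48}{7}\right) 7 = 2 - -48 = 2 + 48 = 50$)
$l d = 50 \left(-20\right) = -1000$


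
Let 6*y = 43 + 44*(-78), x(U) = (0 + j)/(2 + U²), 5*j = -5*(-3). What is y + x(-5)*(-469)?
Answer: -11105/18 ≈ -616.94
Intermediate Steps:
j = 3 (j = (-5*(-3))/5 = (⅕)*15 = 3)
x(U) = 3/(2 + U²) (x(U) = (0 + 3)/(2 + U²) = 3/(2 + U²))
y = -3389/6 (y = (43 + 44*(-78))/6 = (43 - 3432)/6 = (⅙)*(-3389) = -3389/6 ≈ -564.83)
y + x(-5)*(-469) = -3389/6 + (3/(2 + (-5)²))*(-469) = -3389/6 + (3/(2 + 25))*(-469) = -3389/6 + (3/27)*(-469) = -3389/6 + (3*(1/27))*(-469) = -3389/6 + (⅑)*(-469) = -3389/6 - 469/9 = -11105/18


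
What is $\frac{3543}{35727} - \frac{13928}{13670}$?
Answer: $- \frac{74862141}{81398015} \approx -0.9197$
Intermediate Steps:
$\frac{3543}{35727} - \frac{13928}{13670} = 3543 \cdot \frac{1}{35727} - \frac{6964}{6835} = \frac{1181}{11909} - \frac{6964}{6835} = - \frac{74862141}{81398015}$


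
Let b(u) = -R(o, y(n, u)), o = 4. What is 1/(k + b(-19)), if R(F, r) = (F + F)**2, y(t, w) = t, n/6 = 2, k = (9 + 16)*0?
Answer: -1/64 ≈ -0.015625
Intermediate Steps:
k = 0 (k = 25*0 = 0)
n = 12 (n = 6*2 = 12)
R(F, r) = 4*F**2 (R(F, r) = (2*F)**2 = 4*F**2)
b(u) = -64 (b(u) = -4*4**2 = -4*16 = -1*64 = -64)
1/(k + b(-19)) = 1/(0 - 64) = 1/(-64) = -1/64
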